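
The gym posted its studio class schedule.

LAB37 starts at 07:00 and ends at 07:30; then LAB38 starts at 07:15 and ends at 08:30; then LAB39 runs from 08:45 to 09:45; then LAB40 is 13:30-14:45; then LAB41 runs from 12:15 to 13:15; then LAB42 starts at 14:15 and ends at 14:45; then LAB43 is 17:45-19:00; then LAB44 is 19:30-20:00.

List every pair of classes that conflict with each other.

Sorted by start: LAB37, LAB38, LAB39, LAB41, LAB40, LAB42, LAB43, LAB44.
LAB38 starts before LAB37 ends → LAB37 and LAB38 overlap.
LAB39 starts after LAB37 ends, so LAB37 has no further overlaps.
LAB39 starts after LAB38 ends, so LAB38 has no further overlaps.
LAB41 starts after LAB39 ends, so LAB39 has no further overlaps.
LAB40 starts after LAB41 ends, so LAB41 has no further overlaps.
LAB42 starts before LAB40 ends → LAB40 and LAB42 overlap.
LAB43 starts after LAB40 ends, so LAB40 has no further overlaps.
LAB43 starts after LAB42 ends, so LAB42 has no further overlaps.
LAB44 starts after LAB43 ends.

LAB37 & LAB38, LAB40 & LAB42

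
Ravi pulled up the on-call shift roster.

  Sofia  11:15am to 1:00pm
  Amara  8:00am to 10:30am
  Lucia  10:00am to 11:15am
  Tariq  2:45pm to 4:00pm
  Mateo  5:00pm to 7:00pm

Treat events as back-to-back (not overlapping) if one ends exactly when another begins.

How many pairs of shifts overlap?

Check each pair: they overlap iff neither finishes before the other starts.
Sorted by start: Amara, Lucia, Sofia, Tariq, Mateo.
Lucia starts before Amara ends → Amara and Lucia overlap.
Sofia starts after Amara ends; Amara is clear from here.
Sofia starts exactly when Lucia ends (back-to-back, no overlap); Lucia is clear from here.
Tariq starts after Sofia ends; Sofia is clear from here.
Mateo starts after Tariq ends.
Overlapping pairs: Amara & Lucia — 1 in total.

1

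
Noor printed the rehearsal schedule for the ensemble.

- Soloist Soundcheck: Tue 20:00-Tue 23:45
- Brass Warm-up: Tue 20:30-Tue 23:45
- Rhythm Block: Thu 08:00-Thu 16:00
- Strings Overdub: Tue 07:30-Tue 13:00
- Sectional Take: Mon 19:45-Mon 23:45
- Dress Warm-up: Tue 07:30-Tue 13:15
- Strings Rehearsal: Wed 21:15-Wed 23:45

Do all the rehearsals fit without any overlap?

No

Sorted by start: Sectional Take, Strings Overdub, Dress Warm-up, Soloist Soundcheck, Brass Warm-up, Strings Rehearsal, Rhythm Block.
Strings Overdub starts after Sectional Take ends; Sectional Take is clear from here.
Dress Warm-up starts before Strings Overdub ends → Strings Overdub and Dress Warm-up overlap.
That's a conflict, so the schedule is not conflict-free.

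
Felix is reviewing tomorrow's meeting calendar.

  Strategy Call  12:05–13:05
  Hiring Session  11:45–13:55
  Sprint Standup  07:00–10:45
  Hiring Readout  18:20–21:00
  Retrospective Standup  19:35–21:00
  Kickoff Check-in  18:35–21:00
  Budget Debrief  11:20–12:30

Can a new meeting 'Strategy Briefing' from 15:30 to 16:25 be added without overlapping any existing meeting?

Yes — the slot is free

Sprint Standup: ends 10:45 at or before Strategy Briefing starts 15:30 → clear.
Budget Debrief: ends 12:30 at or before Strategy Briefing starts 15:30 → clear.
Hiring Session: ends 13:55 at or before Strategy Briefing starts 15:30 → clear.
Strategy Call: ends 13:05 at or before Strategy Briefing starts 15:30 → clear.
Hiring Readout: starts 18:20 at or after Strategy Briefing ends 16:25 → clear.
Kickoff Check-in: starts 18:35 at or after Strategy Briefing ends 16:25 → clear.
Retrospective Standup: starts 19:35 at or after Strategy Briefing ends 16:25 → clear.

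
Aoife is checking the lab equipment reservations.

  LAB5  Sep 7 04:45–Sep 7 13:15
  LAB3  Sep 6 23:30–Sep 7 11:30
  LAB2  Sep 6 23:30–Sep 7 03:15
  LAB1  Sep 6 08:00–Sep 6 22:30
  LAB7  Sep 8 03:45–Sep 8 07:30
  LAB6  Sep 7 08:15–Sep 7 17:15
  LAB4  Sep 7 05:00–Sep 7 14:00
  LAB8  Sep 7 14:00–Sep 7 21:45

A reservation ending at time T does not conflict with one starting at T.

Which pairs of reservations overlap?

LAB2 & LAB3, LAB3 & LAB4, LAB3 & LAB5, LAB3 & LAB6, LAB4 & LAB5, LAB4 & LAB6, LAB5 & LAB6, LAB6 & LAB8

Two intervals overlap when each starts before the other ends.
Sorted by start: LAB1, LAB2, LAB3, LAB5, LAB4, LAB6, LAB8, LAB7.
LAB2 starts after LAB1 ends, so nothing later overlaps LAB1 either.
LAB3 starts before LAB2 ends → LAB2 and LAB3 overlap.
LAB5 starts after LAB2 ends, so nothing later overlaps LAB2 either.
LAB5 starts before LAB3 ends → LAB3 and LAB5 overlap.
LAB4 starts before LAB3 ends → LAB3 and LAB4 overlap.
LAB6 starts before LAB3 ends → LAB3 and LAB6 overlap.
LAB8 starts after LAB3 ends, so nothing later overlaps LAB3 either.
LAB4 starts before LAB5 ends → LAB5 and LAB4 overlap.
LAB6 starts before LAB5 ends → LAB5 and LAB6 overlap.
LAB8 starts after LAB5 ends, so nothing later overlaps LAB5 either.
LAB6 starts before LAB4 ends → LAB4 and LAB6 overlap.
LAB8 starts exactly when LAB4 ends (back-to-back, no overlap), so nothing later overlaps LAB4 either.
LAB8 starts before LAB6 ends → LAB6 and LAB8 overlap.
LAB7 starts after LAB6 ends.
LAB7 starts after LAB8 ends.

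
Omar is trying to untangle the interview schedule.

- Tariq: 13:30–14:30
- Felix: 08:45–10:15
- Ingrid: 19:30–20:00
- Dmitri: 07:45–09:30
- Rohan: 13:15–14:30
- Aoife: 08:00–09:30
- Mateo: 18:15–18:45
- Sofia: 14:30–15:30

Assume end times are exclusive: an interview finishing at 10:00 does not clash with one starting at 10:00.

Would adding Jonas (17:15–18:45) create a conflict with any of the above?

Yes — it overlaps Mateo

Dmitri: ends 09:30 at or before Jonas starts 17:15 → clear.
Aoife: ends 09:30 at or before Jonas starts 17:15 → clear.
Felix: ends 10:15 at or before Jonas starts 17:15 → clear.
Rohan: ends 14:30 at or before Jonas starts 17:15 → clear.
Tariq: ends 14:30 at or before Jonas starts 17:15 → clear.
Sofia: ends 15:30 at or before Jonas starts 17:15 → clear.
Mateo: starts 18:15 before Jonas ends 18:45, and ends 18:45 after Jonas starts 17:15 → overlap.
Ingrid: starts 19:30 at or after Jonas ends 18:45 → clear.
Jonas overlaps Mateo.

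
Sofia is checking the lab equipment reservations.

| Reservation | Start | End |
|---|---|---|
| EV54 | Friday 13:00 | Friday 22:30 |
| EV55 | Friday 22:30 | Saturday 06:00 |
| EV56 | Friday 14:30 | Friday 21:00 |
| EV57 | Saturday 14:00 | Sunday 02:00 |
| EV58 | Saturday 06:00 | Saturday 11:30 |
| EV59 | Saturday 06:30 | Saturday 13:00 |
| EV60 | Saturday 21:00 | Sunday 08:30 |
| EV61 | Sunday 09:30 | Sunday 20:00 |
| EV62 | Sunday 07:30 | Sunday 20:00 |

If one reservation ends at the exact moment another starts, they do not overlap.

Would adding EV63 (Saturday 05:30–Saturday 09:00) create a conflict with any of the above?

Yes — it overlaps EV55, EV58, EV59

EV54: ends Friday 22:30 at or before EV63 starts Saturday 05:30 → clear.
EV56: ends Friday 21:00 at or before EV63 starts Saturday 05:30 → clear.
EV55: starts Friday 22:30 before EV63 ends Saturday 09:00, and ends Saturday 06:00 after EV63 starts Saturday 05:30 → overlap.
EV58: starts Saturday 06:00 before EV63 ends Saturday 09:00, and ends Saturday 11:30 after EV63 starts Saturday 05:30 → overlap.
EV59: starts Saturday 06:30 before EV63 ends Saturday 09:00, and ends Saturday 13:00 after EV63 starts Saturday 05:30 → overlap.
EV57: starts Saturday 14:00 at or after EV63 ends Saturday 09:00 → clear.
EV60: starts Saturday 21:00 at or after EV63 ends Saturday 09:00 → clear.
EV62: starts Sunday 07:30 at or after EV63 ends Saturday 09:00 → clear.
EV61: starts Sunday 09:30 at or after EV63 ends Saturday 09:00 → clear.
EV63 overlaps EV55, EV58, EV59.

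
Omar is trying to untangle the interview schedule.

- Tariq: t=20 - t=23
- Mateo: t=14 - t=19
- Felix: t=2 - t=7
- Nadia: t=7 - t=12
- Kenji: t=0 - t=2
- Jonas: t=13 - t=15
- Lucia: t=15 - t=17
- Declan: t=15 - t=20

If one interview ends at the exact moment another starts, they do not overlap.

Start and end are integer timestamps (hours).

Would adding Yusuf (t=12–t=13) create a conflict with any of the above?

Kenji: ends t=2 at or before Yusuf starts t=12 → clear.
Felix: ends t=7 at or before Yusuf starts t=12 → clear.
Nadia: ends t=12 at or before Yusuf starts t=12 → clear.
Jonas: starts t=13 at or after Yusuf ends t=13 → clear.
Mateo: starts t=14 at or after Yusuf ends t=13 → clear.
Lucia: starts t=15 at or after Yusuf ends t=13 → clear.
Declan: starts t=15 at or after Yusuf ends t=13 → clear.
Tariq: starts t=20 at or after Yusuf ends t=13 → clear.

No — it doesn't clash with anything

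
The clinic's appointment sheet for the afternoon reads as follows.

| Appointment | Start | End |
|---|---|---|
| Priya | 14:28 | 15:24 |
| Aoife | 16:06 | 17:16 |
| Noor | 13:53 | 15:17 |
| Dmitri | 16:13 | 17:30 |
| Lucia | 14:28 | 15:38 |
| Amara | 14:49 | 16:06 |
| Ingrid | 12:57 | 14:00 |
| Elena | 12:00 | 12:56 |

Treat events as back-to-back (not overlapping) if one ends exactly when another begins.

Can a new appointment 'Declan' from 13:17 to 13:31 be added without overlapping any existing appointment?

No — it overlaps Ingrid

Elena: ends 12:56 at or before Declan starts 13:17 → clear.
Ingrid: starts 12:57 before Declan ends 13:31, and ends 14:00 after Declan starts 13:17 → overlap.
Noor: starts 13:53 at or after Declan ends 13:31 → clear.
Priya: starts 14:28 at or after Declan ends 13:31 → clear.
Lucia: starts 14:28 at or after Declan ends 13:31 → clear.
Amara: starts 14:49 at or after Declan ends 13:31 → clear.
Aoife: starts 16:06 at or after Declan ends 13:31 → clear.
Dmitri: starts 16:13 at or after Declan ends 13:31 → clear.
Declan overlaps Ingrid.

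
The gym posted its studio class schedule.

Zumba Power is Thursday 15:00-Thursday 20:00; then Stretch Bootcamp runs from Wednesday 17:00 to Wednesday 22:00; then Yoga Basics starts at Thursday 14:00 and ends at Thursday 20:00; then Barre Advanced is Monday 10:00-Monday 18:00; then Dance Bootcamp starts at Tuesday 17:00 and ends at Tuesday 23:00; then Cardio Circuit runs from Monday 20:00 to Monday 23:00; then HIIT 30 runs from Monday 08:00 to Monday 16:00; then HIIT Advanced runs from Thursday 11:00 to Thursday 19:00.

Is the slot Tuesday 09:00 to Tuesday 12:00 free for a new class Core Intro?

HIIT 30: ends Monday 16:00 at or before Core Intro starts Tuesday 09:00 → clear.
Barre Advanced: ends Monday 18:00 at or before Core Intro starts Tuesday 09:00 → clear.
Cardio Circuit: ends Monday 23:00 at or before Core Intro starts Tuesday 09:00 → clear.
Dance Bootcamp: starts Tuesday 17:00 at or after Core Intro ends Tuesday 12:00 → clear.
Stretch Bootcamp: starts Wednesday 17:00 at or after Core Intro ends Tuesday 12:00 → clear.
HIIT Advanced: starts Thursday 11:00 at or after Core Intro ends Tuesday 12:00 → clear.
Yoga Basics: starts Thursday 14:00 at or after Core Intro ends Tuesday 12:00 → clear.
Zumba Power: starts Thursday 15:00 at or after Core Intro ends Tuesday 12:00 → clear.

Yes — the slot is free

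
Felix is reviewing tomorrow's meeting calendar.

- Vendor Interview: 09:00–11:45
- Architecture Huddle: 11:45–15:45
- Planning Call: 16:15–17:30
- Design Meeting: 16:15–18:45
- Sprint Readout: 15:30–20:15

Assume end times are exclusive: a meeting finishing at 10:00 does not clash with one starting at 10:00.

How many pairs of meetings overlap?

Sorted by start: Vendor Interview, Architecture Huddle, Sprint Readout, Planning Call, Design Meeting.
Architecture Huddle starts exactly when Vendor Interview ends (back-to-back, no overlap) — done with Vendor Interview.
Sprint Readout starts before Architecture Huddle ends → Architecture Huddle and Sprint Readout overlap.
Planning Call starts after Architecture Huddle ends — done with Architecture Huddle.
Planning Call starts before Sprint Readout ends → Sprint Readout and Planning Call overlap.
Design Meeting starts before Sprint Readout ends → Sprint Readout and Design Meeting overlap.
Design Meeting starts before Planning Call ends → Planning Call and Design Meeting overlap.
Overlapping pairs: Architecture Huddle & Sprint Readout, Design Meeting & Planning Call, Design Meeting & Sprint Readout, Planning Call & Sprint Readout — 4 in total.

4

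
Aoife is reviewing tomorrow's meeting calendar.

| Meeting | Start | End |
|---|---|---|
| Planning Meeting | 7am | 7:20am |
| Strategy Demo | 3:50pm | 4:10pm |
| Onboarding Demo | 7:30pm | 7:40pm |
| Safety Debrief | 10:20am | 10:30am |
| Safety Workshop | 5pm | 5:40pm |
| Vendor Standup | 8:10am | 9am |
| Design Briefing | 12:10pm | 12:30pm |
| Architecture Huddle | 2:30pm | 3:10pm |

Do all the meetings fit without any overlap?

Yes

Sorted by start: Planning Meeting, Vendor Standup, Safety Debrief, Design Briefing, Architecture Huddle, Strategy Demo, Safety Workshop, Onboarding Demo.
Vendor Standup starts after Planning Meeting ends; Planning Meeting is clear from here.
Safety Debrief starts after Vendor Standup ends; Vendor Standup is clear from here.
Design Briefing starts after Safety Debrief ends; Safety Debrief is clear from here.
Architecture Huddle starts after Design Briefing ends; Design Briefing is clear from here.
Strategy Demo starts after Architecture Huddle ends; Architecture Huddle is clear from here.
Safety Workshop starts after Strategy Demo ends; Strategy Demo is clear from here.
Onboarding Demo starts after Safety Workshop ends.
Every pair is clear; the schedule has no overlaps.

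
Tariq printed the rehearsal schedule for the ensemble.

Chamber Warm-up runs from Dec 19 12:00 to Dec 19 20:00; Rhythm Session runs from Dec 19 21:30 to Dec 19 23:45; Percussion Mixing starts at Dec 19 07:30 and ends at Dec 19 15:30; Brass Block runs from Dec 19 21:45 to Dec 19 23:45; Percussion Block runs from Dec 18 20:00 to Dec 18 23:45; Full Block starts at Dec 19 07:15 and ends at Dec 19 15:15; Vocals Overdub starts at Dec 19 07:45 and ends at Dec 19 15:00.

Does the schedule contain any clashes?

Sorted by start: Percussion Block, Full Block, Percussion Mixing, Vocals Overdub, Chamber Warm-up, Rhythm Session, Brass Block.
Full Block starts after Percussion Block ends, so Percussion Block has no further overlaps.
Percussion Mixing starts before Full Block ends → Full Block and Percussion Mixing overlap.
That's a conflict, so the schedule is not conflict-free.

Yes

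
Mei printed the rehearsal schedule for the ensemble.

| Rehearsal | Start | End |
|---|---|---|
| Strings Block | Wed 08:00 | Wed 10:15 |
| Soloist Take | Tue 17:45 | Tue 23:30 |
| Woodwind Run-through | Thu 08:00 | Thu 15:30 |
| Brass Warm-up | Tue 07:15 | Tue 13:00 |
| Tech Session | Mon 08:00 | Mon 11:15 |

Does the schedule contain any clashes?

No

Sorted by start: Tech Session, Brass Warm-up, Soloist Take, Strings Block, Woodwind Run-through.
Brass Warm-up starts after Tech Session ends, so Tech Session has no further overlaps.
Soloist Take starts after Brass Warm-up ends, so Brass Warm-up has no further overlaps.
Strings Block starts after Soloist Take ends, so Soloist Take has no further overlaps.
Woodwind Run-through starts after Strings Block ends.
Every pair is clear; the schedule has no overlaps.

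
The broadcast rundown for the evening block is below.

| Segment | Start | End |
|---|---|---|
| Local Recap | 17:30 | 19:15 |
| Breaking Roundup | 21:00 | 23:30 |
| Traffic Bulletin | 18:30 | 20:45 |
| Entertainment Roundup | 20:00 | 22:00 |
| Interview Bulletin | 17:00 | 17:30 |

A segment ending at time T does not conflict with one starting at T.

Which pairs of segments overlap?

Breaking Roundup & Entertainment Roundup, Entertainment Roundup & Traffic Bulletin, Local Recap & Traffic Bulletin

Sorted by start: Interview Bulletin, Local Recap, Traffic Bulletin, Entertainment Roundup, Breaking Roundup.
Local Recap starts exactly when Interview Bulletin ends (back-to-back, no overlap), so Interview Bulletin has no further overlaps.
Traffic Bulletin starts before Local Recap ends → Local Recap and Traffic Bulletin overlap.
Entertainment Roundup starts after Local Recap ends, so Local Recap has no further overlaps.
Entertainment Roundup starts before Traffic Bulletin ends → Traffic Bulletin and Entertainment Roundup overlap.
Breaking Roundup starts after Traffic Bulletin ends.
Breaking Roundup starts before Entertainment Roundup ends → Entertainment Roundup and Breaking Roundup overlap.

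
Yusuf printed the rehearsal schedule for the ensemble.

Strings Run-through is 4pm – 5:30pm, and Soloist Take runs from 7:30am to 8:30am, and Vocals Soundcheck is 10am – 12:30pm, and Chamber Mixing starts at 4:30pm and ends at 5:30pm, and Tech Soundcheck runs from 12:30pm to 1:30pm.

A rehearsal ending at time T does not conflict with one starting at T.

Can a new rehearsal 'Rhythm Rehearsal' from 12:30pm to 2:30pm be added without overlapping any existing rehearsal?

Soloist Take: ends 8:30am at or before Rhythm Rehearsal starts 12:30pm → clear.
Vocals Soundcheck: ends 12:30pm at or before Rhythm Rehearsal starts 12:30pm → clear.
Tech Soundcheck: starts 12:30pm before Rhythm Rehearsal ends 2:30pm, and ends 1:30pm after Rhythm Rehearsal starts 12:30pm → overlap.
Strings Run-through: starts 4pm at or after Rhythm Rehearsal ends 2:30pm → clear.
Chamber Mixing: starts 4:30pm at or after Rhythm Rehearsal ends 2:30pm → clear.
Rhythm Rehearsal overlaps Tech Soundcheck.

No — it overlaps Tech Soundcheck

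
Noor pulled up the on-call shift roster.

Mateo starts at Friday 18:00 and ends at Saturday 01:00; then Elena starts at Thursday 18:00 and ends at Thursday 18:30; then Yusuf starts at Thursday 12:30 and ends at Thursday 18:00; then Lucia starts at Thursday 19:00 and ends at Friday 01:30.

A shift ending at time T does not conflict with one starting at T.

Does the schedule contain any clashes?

Check each pair: they overlap iff neither finishes before the other starts.
Sorted by start: Yusuf, Elena, Lucia, Mateo.
Elena starts exactly when Yusuf ends (back-to-back, no overlap), so nothing later overlaps Yusuf either.
Lucia starts after Elena ends, so nothing later overlaps Elena either.
Mateo starts after Lucia ends.
Every pair is clear; the schedule has no overlaps.

No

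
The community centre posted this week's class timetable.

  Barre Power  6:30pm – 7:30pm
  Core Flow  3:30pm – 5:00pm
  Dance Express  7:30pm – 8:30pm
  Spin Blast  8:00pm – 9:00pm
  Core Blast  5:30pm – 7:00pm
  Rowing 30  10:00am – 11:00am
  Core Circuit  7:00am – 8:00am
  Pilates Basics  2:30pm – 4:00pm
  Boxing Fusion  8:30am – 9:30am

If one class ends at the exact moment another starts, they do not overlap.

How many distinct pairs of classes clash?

Sorted by start: Core Circuit, Boxing Fusion, Rowing 30, Pilates Basics, Core Flow, Core Blast, Barre Power, Dance Express, Spin Blast.
Boxing Fusion starts after Core Circuit ends, so nothing later overlaps Core Circuit either.
Rowing 30 starts after Boxing Fusion ends, so nothing later overlaps Boxing Fusion either.
Pilates Basics starts after Rowing 30 ends, so nothing later overlaps Rowing 30 either.
Core Flow starts before Pilates Basics ends → Pilates Basics and Core Flow overlap.
Core Blast starts after Pilates Basics ends, so nothing later overlaps Pilates Basics either.
Core Blast starts after Core Flow ends, so nothing later overlaps Core Flow either.
Barre Power starts before Core Blast ends → Core Blast and Barre Power overlap.
Dance Express starts after Core Blast ends, so nothing later overlaps Core Blast either.
Dance Express starts exactly when Barre Power ends (back-to-back, no overlap), so nothing later overlaps Barre Power either.
Spin Blast starts before Dance Express ends → Dance Express and Spin Blast overlap.
Overlapping pairs: Barre Power & Core Blast, Core Flow & Pilates Basics, Dance Express & Spin Blast — 3 in total.

3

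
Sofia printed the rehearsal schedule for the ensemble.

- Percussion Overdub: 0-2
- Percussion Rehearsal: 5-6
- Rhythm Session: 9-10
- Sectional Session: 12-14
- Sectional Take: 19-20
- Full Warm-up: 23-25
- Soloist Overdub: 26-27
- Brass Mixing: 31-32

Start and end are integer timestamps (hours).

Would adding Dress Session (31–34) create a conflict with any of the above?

Yes — it overlaps Brass Mixing

Percussion Overdub: ends 2 at or before Dress Session starts 31 → clear.
Percussion Rehearsal: ends 6 at or before Dress Session starts 31 → clear.
Rhythm Session: ends 10 at or before Dress Session starts 31 → clear.
Sectional Session: ends 14 at or before Dress Session starts 31 → clear.
Sectional Take: ends 20 at or before Dress Session starts 31 → clear.
Full Warm-up: ends 25 at or before Dress Session starts 31 → clear.
Soloist Overdub: ends 27 at or before Dress Session starts 31 → clear.
Brass Mixing: starts 31 before Dress Session ends 34, and ends 32 after Dress Session starts 31 → overlap.
Dress Session overlaps Brass Mixing.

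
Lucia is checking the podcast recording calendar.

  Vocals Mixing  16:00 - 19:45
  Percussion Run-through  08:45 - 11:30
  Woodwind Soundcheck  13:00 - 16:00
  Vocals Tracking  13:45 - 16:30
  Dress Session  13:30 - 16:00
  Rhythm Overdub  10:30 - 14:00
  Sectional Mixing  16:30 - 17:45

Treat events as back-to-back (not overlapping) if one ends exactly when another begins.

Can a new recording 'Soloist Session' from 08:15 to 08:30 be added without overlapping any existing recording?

Yes — the slot is free

Percussion Run-through: starts 08:45 at or after Soloist Session ends 08:30 → clear.
Rhythm Overdub: starts 10:30 at or after Soloist Session ends 08:30 → clear.
Woodwind Soundcheck: starts 13:00 at or after Soloist Session ends 08:30 → clear.
Dress Session: starts 13:30 at or after Soloist Session ends 08:30 → clear.
Vocals Tracking: starts 13:45 at or after Soloist Session ends 08:30 → clear.
Vocals Mixing: starts 16:00 at or after Soloist Session ends 08:30 → clear.
Sectional Mixing: starts 16:30 at or after Soloist Session ends 08:30 → clear.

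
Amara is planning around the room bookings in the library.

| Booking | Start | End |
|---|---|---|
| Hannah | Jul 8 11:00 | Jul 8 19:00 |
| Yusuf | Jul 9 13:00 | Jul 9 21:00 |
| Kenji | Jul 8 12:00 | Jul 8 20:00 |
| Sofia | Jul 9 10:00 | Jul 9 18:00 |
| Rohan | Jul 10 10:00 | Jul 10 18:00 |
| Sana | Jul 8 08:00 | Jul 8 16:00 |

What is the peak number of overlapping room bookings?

3

Sweep the timeline, counting +1 at each start and −1 at each end (ends before starts at a tie):
Jul 8 08:00 start Sana → 1
Jul 8 11:00 start Hannah → 2
Jul 8 12:00 start Kenji → 3
Jul 8 16:00 end Sana → 2
Jul 8 19:00 end Hannah → 1
Jul 8 20:00 end Kenji → 0
Jul 9 10:00 start Sofia → 1
Jul 9 13:00 start Yusuf → 2
Jul 9 18:00 end Sofia → 1
Jul 9 21:00 end Yusuf → 0
Jul 10 10:00 start Rohan → 1
Jul 10 18:00 end Rohan → 0
Peak is 3, at Jul 8 12:00 (Hannah, Kenji, Sana).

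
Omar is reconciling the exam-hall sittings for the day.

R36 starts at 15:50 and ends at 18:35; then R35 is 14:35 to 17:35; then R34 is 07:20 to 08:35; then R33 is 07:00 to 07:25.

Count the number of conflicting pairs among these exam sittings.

2

Sorted by start: R33, R34, R35, R36.
R34 starts before R33 ends → R33 and R34 overlap.
R35 starts after R33 ends; R33 is clear from here.
R35 starts after R34 ends; R34 is clear from here.
R36 starts before R35 ends → R35 and R36 overlap.
Overlapping pairs: R33 & R34, R35 & R36 — 2 in total.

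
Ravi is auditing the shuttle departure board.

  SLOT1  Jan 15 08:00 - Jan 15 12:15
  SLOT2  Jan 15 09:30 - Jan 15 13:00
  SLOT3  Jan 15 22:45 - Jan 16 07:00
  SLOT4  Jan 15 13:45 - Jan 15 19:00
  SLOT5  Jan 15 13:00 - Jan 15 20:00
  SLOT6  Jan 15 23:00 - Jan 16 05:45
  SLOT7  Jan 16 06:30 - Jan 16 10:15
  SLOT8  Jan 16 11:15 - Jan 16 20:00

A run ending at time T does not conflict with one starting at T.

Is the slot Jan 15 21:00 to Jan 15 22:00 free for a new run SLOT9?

SLOT1: ends Jan 15 12:15 at or before SLOT9 starts Jan 15 21:00 → clear.
SLOT2: ends Jan 15 13:00 at or before SLOT9 starts Jan 15 21:00 → clear.
SLOT5: ends Jan 15 20:00 at or before SLOT9 starts Jan 15 21:00 → clear.
SLOT4: ends Jan 15 19:00 at or before SLOT9 starts Jan 15 21:00 → clear.
SLOT3: starts Jan 15 22:45 at or after SLOT9 ends Jan 15 22:00 → clear.
SLOT6: starts Jan 15 23:00 at or after SLOT9 ends Jan 15 22:00 → clear.
SLOT7: starts Jan 16 06:30 at or after SLOT9 ends Jan 15 22:00 → clear.
SLOT8: starts Jan 16 11:15 at or after SLOT9 ends Jan 15 22:00 → clear.

Yes — the slot is free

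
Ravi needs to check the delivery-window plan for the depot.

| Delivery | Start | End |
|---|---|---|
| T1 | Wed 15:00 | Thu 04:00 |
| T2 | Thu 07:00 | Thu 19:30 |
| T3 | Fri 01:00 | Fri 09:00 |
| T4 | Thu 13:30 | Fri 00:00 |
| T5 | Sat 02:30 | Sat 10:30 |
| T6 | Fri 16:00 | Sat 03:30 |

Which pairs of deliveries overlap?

Sorted by start: T1, T2, T4, T3, T6, T5.
T2 starts after T1 ends — done with T1.
T4 starts before T2 ends → T2 and T4 overlap.
T3 starts after T2 ends — done with T2.
T3 starts after T4 ends — done with T4.
T6 starts after T3 ends — done with T3.
T5 starts before T6 ends → T6 and T5 overlap.

T2 & T4, T5 & T6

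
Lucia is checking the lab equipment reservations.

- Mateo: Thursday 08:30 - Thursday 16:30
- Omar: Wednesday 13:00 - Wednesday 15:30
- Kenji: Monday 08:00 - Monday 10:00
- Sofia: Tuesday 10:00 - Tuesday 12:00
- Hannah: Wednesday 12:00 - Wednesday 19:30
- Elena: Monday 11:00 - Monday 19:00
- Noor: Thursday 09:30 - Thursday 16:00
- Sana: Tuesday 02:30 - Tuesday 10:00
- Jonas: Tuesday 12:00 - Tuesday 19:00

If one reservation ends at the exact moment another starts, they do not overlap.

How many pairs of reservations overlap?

2

Sorted by start: Kenji, Elena, Sana, Sofia, Jonas, Hannah, Omar, Mateo, Noor.
Elena starts after Kenji ends, so nothing later overlaps Kenji either.
Sana starts after Elena ends, so nothing later overlaps Elena either.
Sofia starts exactly when Sana ends (back-to-back, no overlap), so nothing later overlaps Sana either.
Jonas starts exactly when Sofia ends (back-to-back, no overlap), so nothing later overlaps Sofia either.
Hannah starts after Jonas ends, so nothing later overlaps Jonas either.
Omar starts before Hannah ends → Hannah and Omar overlap.
Mateo starts after Hannah ends, so nothing later overlaps Hannah either.
Mateo starts after Omar ends, so nothing later overlaps Omar either.
Noor starts before Mateo ends → Mateo and Noor overlap.
Overlapping pairs: Hannah & Omar, Mateo & Noor — 2 in total.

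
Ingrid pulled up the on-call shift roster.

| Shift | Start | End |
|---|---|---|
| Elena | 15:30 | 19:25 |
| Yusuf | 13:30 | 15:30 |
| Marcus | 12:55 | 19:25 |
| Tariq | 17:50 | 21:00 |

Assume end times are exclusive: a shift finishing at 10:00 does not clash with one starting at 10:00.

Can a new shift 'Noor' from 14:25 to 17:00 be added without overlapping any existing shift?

Marcus: starts 12:55 before Noor ends 17:00, and ends 19:25 after Noor starts 14:25 → overlap.
Yusuf: starts 13:30 before Noor ends 17:00, and ends 15:30 after Noor starts 14:25 → overlap.
Elena: starts 15:30 before Noor ends 17:00, and ends 19:25 after Noor starts 14:25 → overlap.
Tariq: starts 17:50 at or after Noor ends 17:00 → clear.
Noor overlaps Elena, Yusuf, Marcus.

No — it overlaps Elena, Marcus, Yusuf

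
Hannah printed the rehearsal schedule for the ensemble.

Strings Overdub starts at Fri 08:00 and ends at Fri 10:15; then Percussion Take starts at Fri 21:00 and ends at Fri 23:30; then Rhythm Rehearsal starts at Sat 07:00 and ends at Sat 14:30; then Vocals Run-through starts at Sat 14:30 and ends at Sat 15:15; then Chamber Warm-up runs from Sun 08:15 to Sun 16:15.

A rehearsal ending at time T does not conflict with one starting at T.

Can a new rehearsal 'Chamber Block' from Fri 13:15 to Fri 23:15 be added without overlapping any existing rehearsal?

No — it overlaps Percussion Take

Strings Overdub: ends Fri 10:15 at or before Chamber Block starts Fri 13:15 → clear.
Percussion Take: starts Fri 21:00 before Chamber Block ends Fri 23:15, and ends Fri 23:30 after Chamber Block starts Fri 13:15 → overlap.
Rhythm Rehearsal: starts Sat 07:00 at or after Chamber Block ends Fri 23:15 → clear.
Vocals Run-through: starts Sat 14:30 at or after Chamber Block ends Fri 23:15 → clear.
Chamber Warm-up: starts Sun 08:15 at or after Chamber Block ends Fri 23:15 → clear.
Chamber Block overlaps Percussion Take.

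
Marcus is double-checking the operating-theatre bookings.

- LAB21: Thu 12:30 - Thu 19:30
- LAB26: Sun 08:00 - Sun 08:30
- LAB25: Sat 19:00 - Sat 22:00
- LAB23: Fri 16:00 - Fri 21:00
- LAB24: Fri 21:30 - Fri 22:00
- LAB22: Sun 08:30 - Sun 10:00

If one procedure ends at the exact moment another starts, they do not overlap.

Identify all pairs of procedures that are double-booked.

Two intervals overlap when each starts before the other ends.
Sorted by start: LAB21, LAB23, LAB24, LAB25, LAB26, LAB22.
LAB23 starts after LAB21 ends, so nothing later overlaps LAB21 either.
LAB24 starts after LAB23 ends, so nothing later overlaps LAB23 either.
LAB25 starts after LAB24 ends, so nothing later overlaps LAB24 either.
LAB26 starts after LAB25 ends, so nothing later overlaps LAB25 either.
LAB22 starts exactly when LAB26 ends (back-to-back, no overlap).

no conflicts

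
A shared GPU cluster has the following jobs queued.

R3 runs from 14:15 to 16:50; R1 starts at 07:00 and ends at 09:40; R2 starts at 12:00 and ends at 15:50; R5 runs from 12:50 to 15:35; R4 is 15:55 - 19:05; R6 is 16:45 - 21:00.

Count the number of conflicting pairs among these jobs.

6

Sorted by start: R1, R2, R5, R3, R4, R6.
R2 starts after R1 ends, so R1 has no further overlaps.
R5 starts before R2 ends → R2 and R5 overlap.
R3 starts before R2 ends → R2 and R3 overlap.
R4 starts after R2 ends, so R2 has no further overlaps.
R3 starts before R5 ends → R5 and R3 overlap.
R4 starts after R5 ends, so R5 has no further overlaps.
R4 starts before R3 ends → R3 and R4 overlap.
R6 starts before R3 ends → R3 and R6 overlap.
R6 starts before R4 ends → R4 and R6 overlap.
Overlapping pairs: R2 & R3, R2 & R5, R3 & R4, R3 & R5, R3 & R6, R4 & R6 — 6 in total.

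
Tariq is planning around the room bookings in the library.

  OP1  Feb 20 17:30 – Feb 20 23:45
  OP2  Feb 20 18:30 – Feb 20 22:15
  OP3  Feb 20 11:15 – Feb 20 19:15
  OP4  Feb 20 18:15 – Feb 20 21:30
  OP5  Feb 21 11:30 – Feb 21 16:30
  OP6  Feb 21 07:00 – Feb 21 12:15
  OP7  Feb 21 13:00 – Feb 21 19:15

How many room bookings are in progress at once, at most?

4

Walk through starts and ends in time order (an end at T is processed before a start at T):
Feb 20 11:15 start OP3 → 1
Feb 20 17:30 start OP1 → 2
Feb 20 18:15 start OP4 → 3
Feb 20 18:30 start OP2 → 4
Feb 20 19:15 end OP3 → 3
Feb 20 21:30 end OP4 → 2
Feb 20 22:15 end OP2 → 1
Feb 20 23:45 end OP1 → 0
Feb 21 07:00 start OP6 → 1
Feb 21 11:30 start OP5 → 2
Feb 21 12:15 end OP6 → 1
Feb 21 13:00 start OP7 → 2
Feb 21 16:30 end OP5 → 1
Feb 21 19:15 end OP7 → 0
Peak is 4, at Feb 20 18:30 (OP1, OP2, OP3, OP4).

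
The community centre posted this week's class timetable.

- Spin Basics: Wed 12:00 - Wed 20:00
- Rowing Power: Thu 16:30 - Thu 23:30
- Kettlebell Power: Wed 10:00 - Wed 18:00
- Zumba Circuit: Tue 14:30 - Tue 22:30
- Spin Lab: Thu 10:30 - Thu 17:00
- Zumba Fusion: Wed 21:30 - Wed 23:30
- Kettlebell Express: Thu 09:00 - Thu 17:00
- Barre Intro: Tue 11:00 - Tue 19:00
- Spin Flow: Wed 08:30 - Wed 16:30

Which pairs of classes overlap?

Sorted by start: Barre Intro, Zumba Circuit, Spin Flow, Kettlebell Power, Spin Basics, Zumba Fusion, Kettlebell Express, Spin Lab, Rowing Power.
Zumba Circuit starts before Barre Intro ends → Barre Intro and Zumba Circuit overlap.
Spin Flow starts after Barre Intro ends — done with Barre Intro.
Spin Flow starts after Zumba Circuit ends — done with Zumba Circuit.
Kettlebell Power starts before Spin Flow ends → Spin Flow and Kettlebell Power overlap.
Spin Basics starts before Spin Flow ends → Spin Flow and Spin Basics overlap.
Zumba Fusion starts after Spin Flow ends — done with Spin Flow.
Spin Basics starts before Kettlebell Power ends → Kettlebell Power and Spin Basics overlap.
Zumba Fusion starts after Kettlebell Power ends — done with Kettlebell Power.
Zumba Fusion starts after Spin Basics ends — done with Spin Basics.
Kettlebell Express starts after Zumba Fusion ends — done with Zumba Fusion.
Spin Lab starts before Kettlebell Express ends → Kettlebell Express and Spin Lab overlap.
Rowing Power starts before Kettlebell Express ends → Kettlebell Express and Rowing Power overlap.
Rowing Power starts before Spin Lab ends → Spin Lab and Rowing Power overlap.

Barre Intro & Zumba Circuit, Kettlebell Express & Rowing Power, Kettlebell Express & Spin Lab, Kettlebell Power & Spin Basics, Kettlebell Power & Spin Flow, Rowing Power & Spin Lab, Spin Basics & Spin Flow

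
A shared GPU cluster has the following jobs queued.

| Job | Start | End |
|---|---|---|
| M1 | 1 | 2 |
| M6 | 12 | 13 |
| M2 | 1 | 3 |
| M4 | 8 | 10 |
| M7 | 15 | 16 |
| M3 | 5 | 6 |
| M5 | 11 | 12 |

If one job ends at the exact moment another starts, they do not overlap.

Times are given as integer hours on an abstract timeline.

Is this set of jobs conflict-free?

No

Sorted by start: M1, M2, M3, M4, M5, M6, M7.
M2 starts before M1 ends → M1 and M2 overlap.
That's a conflict, so the schedule is not conflict-free.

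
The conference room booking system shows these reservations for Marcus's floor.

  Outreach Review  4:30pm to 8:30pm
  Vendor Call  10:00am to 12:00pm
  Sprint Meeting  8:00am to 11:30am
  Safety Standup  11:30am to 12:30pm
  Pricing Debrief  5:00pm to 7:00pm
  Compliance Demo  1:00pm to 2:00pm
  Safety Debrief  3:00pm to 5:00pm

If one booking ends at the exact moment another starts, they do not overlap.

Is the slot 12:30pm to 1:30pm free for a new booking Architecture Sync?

Sprint Meeting: ends 11:30am at or before Architecture Sync starts 12:30pm → clear.
Vendor Call: ends 12:00pm at or before Architecture Sync starts 12:30pm → clear.
Safety Standup: ends 12:30pm at or before Architecture Sync starts 12:30pm → clear.
Compliance Demo: starts 1:00pm before Architecture Sync ends 1:30pm, and ends 2:00pm after Architecture Sync starts 12:30pm → overlap.
Safety Debrief: starts 3:00pm at or after Architecture Sync ends 1:30pm → clear.
Outreach Review: starts 4:30pm at or after Architecture Sync ends 1:30pm → clear.
Pricing Debrief: starts 5:00pm at or after Architecture Sync ends 1:30pm → clear.
Architecture Sync overlaps Compliance Demo.

No — it overlaps Compliance Demo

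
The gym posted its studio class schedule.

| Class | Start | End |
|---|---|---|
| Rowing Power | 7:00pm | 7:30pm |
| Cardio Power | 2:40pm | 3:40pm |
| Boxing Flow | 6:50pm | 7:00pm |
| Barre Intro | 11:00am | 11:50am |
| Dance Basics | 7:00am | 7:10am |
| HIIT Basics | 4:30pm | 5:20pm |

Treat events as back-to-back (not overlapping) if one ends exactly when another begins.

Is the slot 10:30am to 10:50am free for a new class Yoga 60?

Yes — the slot is free

Dance Basics: ends 7:10am at or before Yoga 60 starts 10:30am → clear.
Barre Intro: starts 11:00am at or after Yoga 60 ends 10:50am → clear.
Cardio Power: starts 2:40pm at or after Yoga 60 ends 10:50am → clear.
HIIT Basics: starts 4:30pm at or after Yoga 60 ends 10:50am → clear.
Boxing Flow: starts 6:50pm at or after Yoga 60 ends 10:50am → clear.
Rowing Power: starts 7:00pm at or after Yoga 60 ends 10:50am → clear.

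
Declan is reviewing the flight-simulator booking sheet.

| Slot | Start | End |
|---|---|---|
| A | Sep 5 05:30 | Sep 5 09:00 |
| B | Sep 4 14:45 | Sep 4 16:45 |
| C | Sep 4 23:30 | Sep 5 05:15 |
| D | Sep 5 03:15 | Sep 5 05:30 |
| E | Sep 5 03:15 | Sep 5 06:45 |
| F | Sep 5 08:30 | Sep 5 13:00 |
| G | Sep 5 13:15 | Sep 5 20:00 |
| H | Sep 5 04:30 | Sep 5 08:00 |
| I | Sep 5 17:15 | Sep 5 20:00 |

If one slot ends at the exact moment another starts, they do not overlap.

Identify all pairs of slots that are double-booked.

A & E, A & F, A & H, C & D, C & E, C & H, D & E, D & H, E & H, G & I

Two intervals overlap when each starts before the other ends.
Sorted by start: B, C, D, E, H, A, F, G, I.
C starts after B ends; B is clear from here.
D starts before C ends → C and D overlap.
E starts before C ends → C and E overlap.
H starts before C ends → C and H overlap.
A starts after C ends; C is clear from here.
E starts before D ends → D and E overlap.
H starts before D ends → D and H overlap.
A starts exactly when D ends (back-to-back, no overlap); D is clear from here.
H starts before E ends → E and H overlap.
A starts before E ends → E and A overlap.
F starts after E ends; E is clear from here.
A starts before H ends → H and A overlap.
F starts after H ends; H is clear from here.
F starts before A ends → A and F overlap.
G starts after A ends; A is clear from here.
G starts after F ends; F is clear from here.
I starts before G ends → G and I overlap.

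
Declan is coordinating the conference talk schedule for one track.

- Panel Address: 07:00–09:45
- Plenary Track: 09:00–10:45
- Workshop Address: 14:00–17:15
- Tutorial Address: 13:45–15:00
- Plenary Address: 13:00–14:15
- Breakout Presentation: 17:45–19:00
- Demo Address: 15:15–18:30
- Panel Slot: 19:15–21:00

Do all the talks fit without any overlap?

Sorted by start: Panel Address, Plenary Track, Plenary Address, Tutorial Address, Workshop Address, Demo Address, Breakout Presentation, Panel Slot.
Plenary Track starts before Panel Address ends → Panel Address and Plenary Track overlap.
That's a conflict, so the schedule is not conflict-free.

No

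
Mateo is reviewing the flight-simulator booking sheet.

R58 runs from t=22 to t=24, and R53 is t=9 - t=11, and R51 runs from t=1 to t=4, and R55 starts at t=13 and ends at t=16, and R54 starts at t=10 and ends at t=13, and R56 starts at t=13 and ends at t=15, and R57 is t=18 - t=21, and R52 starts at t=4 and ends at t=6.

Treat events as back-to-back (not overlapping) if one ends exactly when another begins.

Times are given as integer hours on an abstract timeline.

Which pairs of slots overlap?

R53 & R54, R55 & R56

Sorted by start: R51, R52, R53, R54, R55, R56, R57, R58.
R52 starts exactly when R51 ends (back-to-back, no overlap), so R51 has no further overlaps.
R53 starts after R52 ends, so R52 has no further overlaps.
R54 starts before R53 ends → R53 and R54 overlap.
R55 starts after R53 ends, so R53 has no further overlaps.
R55 starts exactly when R54 ends (back-to-back, no overlap), so R54 has no further overlaps.
R56 starts before R55 ends → R55 and R56 overlap.
R57 starts after R55 ends, so R55 has no further overlaps.
R57 starts after R56 ends, so R56 has no further overlaps.
R58 starts after R57 ends.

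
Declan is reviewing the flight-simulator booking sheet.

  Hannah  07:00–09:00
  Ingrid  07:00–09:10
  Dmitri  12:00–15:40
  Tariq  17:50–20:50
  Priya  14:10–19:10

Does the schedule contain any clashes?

Sorted by start: Hannah, Ingrid, Dmitri, Priya, Tariq.
Ingrid starts before Hannah ends → Hannah and Ingrid overlap.
That's a conflict, so the schedule is not conflict-free.

Yes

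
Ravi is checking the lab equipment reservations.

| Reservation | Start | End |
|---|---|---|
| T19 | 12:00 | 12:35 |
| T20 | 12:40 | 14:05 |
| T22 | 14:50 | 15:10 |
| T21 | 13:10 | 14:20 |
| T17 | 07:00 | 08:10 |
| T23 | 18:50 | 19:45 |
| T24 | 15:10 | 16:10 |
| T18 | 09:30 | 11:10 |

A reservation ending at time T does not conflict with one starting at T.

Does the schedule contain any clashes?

Yes

Sorted by start: T17, T18, T19, T20, T21, T22, T24, T23.
T18 starts after T17 ends — done with T17.
T19 starts after T18 ends — done with T18.
T20 starts after T19 ends — done with T19.
T21 starts before T20 ends → T20 and T21 overlap.
That's a conflict, so the schedule is not conflict-free.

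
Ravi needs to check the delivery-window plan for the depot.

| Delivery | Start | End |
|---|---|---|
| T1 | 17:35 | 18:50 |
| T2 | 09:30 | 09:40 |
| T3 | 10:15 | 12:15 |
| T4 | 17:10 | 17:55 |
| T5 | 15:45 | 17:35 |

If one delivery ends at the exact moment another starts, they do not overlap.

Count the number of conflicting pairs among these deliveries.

2

Two intervals overlap when each starts before the other ends.
Sorted by start: T2, T3, T5, T4, T1.
T3 starts after T2 ends, so nothing later overlaps T2 either.
T5 starts after T3 ends, so nothing later overlaps T3 either.
T4 starts before T5 ends → T5 and T4 overlap.
T1 starts exactly when T5 ends (back-to-back, no overlap).
T1 starts before T4 ends → T4 and T1 overlap.
Overlapping pairs: T1 & T4, T4 & T5 — 2 in total.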